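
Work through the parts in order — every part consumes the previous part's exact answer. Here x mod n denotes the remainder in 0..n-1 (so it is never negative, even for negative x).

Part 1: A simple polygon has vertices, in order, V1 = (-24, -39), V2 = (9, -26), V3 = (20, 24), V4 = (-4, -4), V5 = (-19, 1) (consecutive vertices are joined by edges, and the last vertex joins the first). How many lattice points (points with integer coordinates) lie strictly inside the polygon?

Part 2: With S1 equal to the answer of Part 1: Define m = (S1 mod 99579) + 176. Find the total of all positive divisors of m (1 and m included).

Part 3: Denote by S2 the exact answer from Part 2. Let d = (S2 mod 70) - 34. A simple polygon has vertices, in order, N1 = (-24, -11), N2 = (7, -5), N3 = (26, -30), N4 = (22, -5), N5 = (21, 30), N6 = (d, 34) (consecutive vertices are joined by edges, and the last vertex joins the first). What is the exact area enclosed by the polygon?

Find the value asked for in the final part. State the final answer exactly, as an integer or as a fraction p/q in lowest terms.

1102

Part 1: cross terms: (-24*-26 - 9*-39)=975, (9*24 - 20*-26)=736, (20*-4 - -4*24)=16, (-4*1 - -19*-4)=-80, (-19*-39 - -24*1)=765; twice the area = |2412| = 2412; area = 1206; boundary points = 1 + 1 + 4 + 5 + 5 = 16; strictly interior points = area - boundary/2 + 1 = 1199; answer 1199
Part 2: S1 = 1199; m = 1375; 1375 = 5^3 * 11; sigma = (1 + 5 + 25 + 125) * (1 + 11) = 156 * 12 = 1872; answer 1872
Part 3: S2 = 1872; d = 18; cross terms: (-24*-5 - 7*-11)=197, (7*-30 - 26*-5)=-80, (26*-5 - 22*-30)=530, (22*30 - 21*-5)=765, (21*34 - 18*30)=174, (18*-11 - -24*34)=618; twice the area = |2204| = 2204; area = 1102; answer 1102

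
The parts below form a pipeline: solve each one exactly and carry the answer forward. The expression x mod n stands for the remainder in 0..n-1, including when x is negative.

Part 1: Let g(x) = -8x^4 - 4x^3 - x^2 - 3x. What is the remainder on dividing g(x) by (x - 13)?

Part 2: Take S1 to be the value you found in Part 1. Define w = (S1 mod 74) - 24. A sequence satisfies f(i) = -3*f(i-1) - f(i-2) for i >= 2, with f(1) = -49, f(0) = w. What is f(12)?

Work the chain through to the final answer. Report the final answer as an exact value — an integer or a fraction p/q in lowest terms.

1705280

Part 1: remainder = value at the root: -8*(13)^4 - 4*(13)^3 - 1*(13)^2 - 3*(13)^1 = (-228488) + (-8788) + (-169) + (-39) = -237484; answer -237484
Part 2: S1 = -237484; w = 32; f(2) = -3*(-49) - 1*(32) = 115; iterating: f(2)=115, f(3)=-296, f(4)=773, f(5)=-2023, f(6)=5296, f(7)=-13865, f(8)=36299, f(9)=-95032, f(10)=248797, f(11)=-651359, f(12)=1705280; answer 1705280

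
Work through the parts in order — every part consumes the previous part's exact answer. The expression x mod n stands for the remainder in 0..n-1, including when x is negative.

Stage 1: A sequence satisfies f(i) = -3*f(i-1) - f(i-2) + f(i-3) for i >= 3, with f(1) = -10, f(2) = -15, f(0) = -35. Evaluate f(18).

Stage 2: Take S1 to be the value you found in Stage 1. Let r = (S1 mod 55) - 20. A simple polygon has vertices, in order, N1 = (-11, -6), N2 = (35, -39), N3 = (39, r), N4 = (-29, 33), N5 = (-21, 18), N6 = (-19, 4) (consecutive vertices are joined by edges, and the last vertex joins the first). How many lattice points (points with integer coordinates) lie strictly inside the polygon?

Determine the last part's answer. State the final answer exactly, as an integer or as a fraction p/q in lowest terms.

Stage 1: f(3) = -3*(-15) - 1*(-10) + 1*(-35) = 20; iterating: f(3)=20, f(4)=-55, f(5)=130, f(6)=-315, f(7)=760, f(8)=-1835, f(9)=4430, f(10)=-10695, f(11)=25820, f(12)=-62335, f(13)=150490, f(14)=-363315, f(15)=877120, f(16)=-2117555, f(17)=5112230, f(18)=-12342015; answer -12342015
Stage 2: S1 = -12342015; r = 20; cross terms: (-11*-39 - 35*-6)=639, (35*20 - 39*-39)=2221, (39*33 - -29*20)=1867, (-29*18 - -21*33)=171, (-21*4 - -19*18)=258, (-19*-6 - -11*4)=158; twice the area = |5314| = 5314; area = 2657; boundary points = 1 + 1 + 1 + 1 + 2 + 2 = 8; strictly interior points = area - boundary/2 + 1 = 2654; answer 2654

2654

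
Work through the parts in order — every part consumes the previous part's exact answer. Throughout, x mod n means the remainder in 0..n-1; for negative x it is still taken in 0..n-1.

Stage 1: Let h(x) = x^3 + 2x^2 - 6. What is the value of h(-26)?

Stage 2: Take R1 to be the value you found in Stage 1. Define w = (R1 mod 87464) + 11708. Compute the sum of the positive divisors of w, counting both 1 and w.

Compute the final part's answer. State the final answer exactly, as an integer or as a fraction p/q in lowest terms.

Stage 1: 1*(-26)^3 + 2*(-26)^2 - 6 = (-17576) + (1352) + (-6) = -16230; answer -16230
Stage 2: R1 = -16230; w = 82942; 82942 = 2 * 113 * 367; sigma = (1 + 2) * (1 + 113) * (1 + 367) = 3 * 114 * 368 = 125856; answer 125856

125856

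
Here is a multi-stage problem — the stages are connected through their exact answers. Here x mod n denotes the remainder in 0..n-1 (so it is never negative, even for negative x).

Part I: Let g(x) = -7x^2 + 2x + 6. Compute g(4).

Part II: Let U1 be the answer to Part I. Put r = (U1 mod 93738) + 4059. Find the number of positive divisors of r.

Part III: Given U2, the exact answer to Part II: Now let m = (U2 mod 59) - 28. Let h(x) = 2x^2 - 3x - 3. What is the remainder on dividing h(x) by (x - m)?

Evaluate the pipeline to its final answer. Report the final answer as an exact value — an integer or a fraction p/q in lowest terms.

857

Part I: -7*(4)^2 + 2*(4)^1 + 6 = (-112) + (8) + (6) = -98; answer -98
Part II: U1 = -98; r = 97699; 97699 = 7 * 17 * 821; number of divisors = (1+1) * (1+1) * (1+1) = 8; answer 8
Part III: U2 = 8; m = -20; remainder = value at the root: 2*(-20)^2 - 3*(-20)^1 - 3 = (800) + (60) + (-3) = 857; answer 857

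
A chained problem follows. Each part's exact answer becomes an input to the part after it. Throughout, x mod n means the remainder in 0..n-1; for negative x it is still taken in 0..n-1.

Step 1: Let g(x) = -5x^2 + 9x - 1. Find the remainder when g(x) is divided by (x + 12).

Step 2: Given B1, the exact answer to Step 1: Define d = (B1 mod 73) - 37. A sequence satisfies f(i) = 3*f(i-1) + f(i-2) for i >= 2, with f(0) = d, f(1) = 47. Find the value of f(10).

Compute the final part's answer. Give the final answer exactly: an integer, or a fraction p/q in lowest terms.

2143039

Step 1: remainder = value at the root: -5*(-12)^2 + 9*(-12)^1 - 1 = (-720) + (-108) + (-1) = -829; answer -829
Step 2: B1 = -829; d = 10; f(2) = 3*(47) + 1*(10) = 151; iterating: f(2)=151, f(3)=500, f(4)=1651, f(5)=5453, f(6)=18010, f(7)=59483, f(8)=196459, f(9)=648860, f(10)=2143039; answer 2143039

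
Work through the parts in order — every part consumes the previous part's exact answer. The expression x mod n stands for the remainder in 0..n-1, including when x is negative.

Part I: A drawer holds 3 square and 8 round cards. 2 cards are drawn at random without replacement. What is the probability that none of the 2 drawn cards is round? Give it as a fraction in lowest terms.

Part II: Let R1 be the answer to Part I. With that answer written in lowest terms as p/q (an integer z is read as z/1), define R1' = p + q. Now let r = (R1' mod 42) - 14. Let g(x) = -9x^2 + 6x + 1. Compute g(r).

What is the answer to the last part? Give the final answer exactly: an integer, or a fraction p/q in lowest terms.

Part I: total draws C(11,2) = 55; favorable C(3,2) = 3; P = 3/55; answer 3/55
Part II: R1 = 3/55; threaded value p + q = 58; r = 2; -9*(2)^2 + 6*(2)^1 + 1 = (-36) + (12) + (1) = -23; answer -23

-23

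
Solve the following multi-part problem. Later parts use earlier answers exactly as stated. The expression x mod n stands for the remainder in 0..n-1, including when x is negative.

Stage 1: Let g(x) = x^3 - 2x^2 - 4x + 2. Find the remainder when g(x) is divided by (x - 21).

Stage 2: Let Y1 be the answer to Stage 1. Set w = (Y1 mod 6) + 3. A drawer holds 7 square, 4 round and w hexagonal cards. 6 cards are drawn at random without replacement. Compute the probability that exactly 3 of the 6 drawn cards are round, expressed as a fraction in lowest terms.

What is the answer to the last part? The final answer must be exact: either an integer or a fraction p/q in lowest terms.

65/969

Stage 1: remainder = value at the root: 1*(21)^3 - 2*(21)^2 - 4*(21)^1 + 2 = (9261) + (-882) + (-84) + (2) = 8297; answer 8297
Stage 2: Y1 = 8297; w = 8; total draws C(19,6) = 27132; favorable C(4,3)*C(15,3) = 1820; P = 65/969; answer 65/969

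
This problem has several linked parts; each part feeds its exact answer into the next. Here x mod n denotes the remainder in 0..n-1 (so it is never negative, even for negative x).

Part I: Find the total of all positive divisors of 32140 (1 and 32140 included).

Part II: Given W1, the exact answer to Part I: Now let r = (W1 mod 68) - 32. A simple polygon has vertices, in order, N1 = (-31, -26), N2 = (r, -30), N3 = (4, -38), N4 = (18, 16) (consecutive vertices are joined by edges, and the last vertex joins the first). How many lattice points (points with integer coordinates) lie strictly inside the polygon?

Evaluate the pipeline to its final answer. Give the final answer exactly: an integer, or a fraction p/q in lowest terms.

1025

Part I: 32140 = 2^2 * 5 * 1607; sigma = (1 + 2 + 4) * (1 + 5) * (1 + 1607) = 7 * 6 * 1608 = 67536; answer 67536
Part II: W1 = 67536; r = -20; cross terms: (-31*-30 - -20*-26)=410, (-20*-38 - 4*-30)=880, (4*16 - 18*-38)=748, (18*-26 - -31*16)=28; twice the area = |2066| = 2066; area = 1033; boundary points = 1 + 8 + 2 + 7 = 18; strictly interior points = area - boundary/2 + 1 = 1025; answer 1025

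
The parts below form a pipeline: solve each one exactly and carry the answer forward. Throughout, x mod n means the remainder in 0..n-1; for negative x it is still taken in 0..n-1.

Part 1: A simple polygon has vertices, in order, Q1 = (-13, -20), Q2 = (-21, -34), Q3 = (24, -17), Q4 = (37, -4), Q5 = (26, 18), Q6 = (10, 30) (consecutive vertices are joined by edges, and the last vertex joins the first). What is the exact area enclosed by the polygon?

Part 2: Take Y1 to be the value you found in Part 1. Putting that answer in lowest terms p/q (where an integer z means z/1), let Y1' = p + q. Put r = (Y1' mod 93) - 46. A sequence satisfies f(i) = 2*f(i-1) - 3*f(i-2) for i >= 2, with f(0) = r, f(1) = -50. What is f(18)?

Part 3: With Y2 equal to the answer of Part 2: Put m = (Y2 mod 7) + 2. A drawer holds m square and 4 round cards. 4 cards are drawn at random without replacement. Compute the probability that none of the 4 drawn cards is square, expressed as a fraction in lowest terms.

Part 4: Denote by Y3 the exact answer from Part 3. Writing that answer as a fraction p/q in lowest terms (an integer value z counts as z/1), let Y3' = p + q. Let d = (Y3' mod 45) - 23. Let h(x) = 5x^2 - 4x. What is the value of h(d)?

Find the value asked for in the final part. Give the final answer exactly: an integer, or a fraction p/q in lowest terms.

Part 1: cross terms: (-13*-34 - -21*-20)=22, (-21*-17 - 24*-34)=1173, (24*-4 - 37*-17)=533, (37*18 - 26*-4)=770, (26*30 - 10*18)=600, (10*-20 - -13*30)=190; twice the area = |3288| = 3288; area = 1644; answer 1644
Part 2: Y1 = 1644; threaded value p + q = 1645; r = 18; f(2) = 2*(-50) - 3*(18) = -154; iterating: f(2)=-154, f(3)=-158, f(4)=146, f(5)=766, f(6)=1094, f(7)=-110, f(8)=-3502, f(9)=-6674, f(10)=-2842, f(11)=14338, f(12)=37202, f(13)=31390, f(14)=-48826, f(15)=-191822, f(16)=-237166, f(17)=101134, f(18)=913766; answer 913766
Part 3: Y2 = 913766; m = 2; total draws C(6,4) = 15; favorable C(4,4) = 1; P = 1/15; answer 1/15
Part 4: Y3 = 1/15; threaded value p + q = 16; d = -7; 5*(-7)^2 - 4*(-7)^1 = (245) + (28) = 273; answer 273

273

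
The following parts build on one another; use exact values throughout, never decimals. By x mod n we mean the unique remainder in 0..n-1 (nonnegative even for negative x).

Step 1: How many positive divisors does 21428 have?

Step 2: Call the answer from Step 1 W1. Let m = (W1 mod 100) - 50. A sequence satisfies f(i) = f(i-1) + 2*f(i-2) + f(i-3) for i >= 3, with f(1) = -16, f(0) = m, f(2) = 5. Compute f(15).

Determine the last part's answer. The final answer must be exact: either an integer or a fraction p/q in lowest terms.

Step 1: 21428 = 2^2 * 11 * 487; number of divisors = (2+1) * (1+1) * (1+1) = 12; answer 12
Step 2: W1 = 12; m = -38; f(3) = 1*(5) + 2*(-16) + 1*(-38) = -65; iterating: f(3)=-65, f(4)=-71, f(5)=-196, f(6)=-403, f(7)=-866, f(8)=-1868, f(9)=-4003, f(10)=-8605, f(11)=-18479, f(12)=-39692, f(13)=-85255, f(14)=-183118, f(15)=-393320; answer -393320

-393320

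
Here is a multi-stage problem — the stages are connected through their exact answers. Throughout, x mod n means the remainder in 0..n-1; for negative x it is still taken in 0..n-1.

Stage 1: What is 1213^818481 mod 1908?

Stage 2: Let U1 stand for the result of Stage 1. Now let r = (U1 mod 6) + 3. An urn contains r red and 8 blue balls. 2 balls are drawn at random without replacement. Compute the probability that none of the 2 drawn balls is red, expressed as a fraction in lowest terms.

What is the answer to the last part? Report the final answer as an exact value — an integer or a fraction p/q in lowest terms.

Stage 1: squarings mod 1908: 1213^1=1213, 1213^2=301, 1213^4=925, 1213^8=841, 1213^16=1321, 1213^32=1129, 1213^64=97, 1213^128=1777, 1213^256=1897, 1213^512=121, 1213^1024=1285, 1213^2048=805, 1213^4096=1213, 1213^8192=301, 1213^16384=925, 1213^32768=841, 1213^65536=1321, 1213^131072=1129, 1213^262144=97, 1213^524288=1777; 1213^818481 = 1213^1 * 1213^16 * 1213^32 * 1213^256 * 1213^1024 * 1213^2048 * 1213^4096 * 1213^8192 * 1213^16384 * 1213^262144 * 1213^524288 = 577 (mod 1908); answer 577
Stage 2: U1 = 577; r = 4; total draws C(12,2) = 66; favorable C(8,2) = 28; P = 14/33; answer 14/33

14/33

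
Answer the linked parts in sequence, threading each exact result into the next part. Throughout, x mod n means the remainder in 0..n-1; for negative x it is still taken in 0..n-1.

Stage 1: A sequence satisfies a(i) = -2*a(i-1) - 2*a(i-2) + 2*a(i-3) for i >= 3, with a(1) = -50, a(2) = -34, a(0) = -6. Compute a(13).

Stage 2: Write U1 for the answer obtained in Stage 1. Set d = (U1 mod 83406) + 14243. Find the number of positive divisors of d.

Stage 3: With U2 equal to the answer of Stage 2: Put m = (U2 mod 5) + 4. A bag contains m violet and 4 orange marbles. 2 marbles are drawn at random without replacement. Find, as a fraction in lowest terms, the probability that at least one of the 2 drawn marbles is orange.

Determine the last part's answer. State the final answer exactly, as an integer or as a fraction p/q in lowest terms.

Stage 1: a(3) = -2*(-34) - 2*(-50) + 2*(-6) = 156; iterating: a(3)=156, a(4)=-344, a(5)=308, a(6)=384, a(7)=-2072, a(8)=3992, a(9)=-3072, a(10)=-5984, a(11)=26096, a(12)=-46368, a(13)=28576; answer 28576
Stage 2: U1 = 28576; d = 42819; 42819 = 3 * 7 * 2039; number of divisors = (1+1) * (1+1) * (1+1) = 8; answer 8
Stage 3: U2 = 8; m = 7; total draws C(11,2) = 55; complement C(7,2) = 21; favorable 55 - 21 = 34; P = 34/55; answer 34/55

34/55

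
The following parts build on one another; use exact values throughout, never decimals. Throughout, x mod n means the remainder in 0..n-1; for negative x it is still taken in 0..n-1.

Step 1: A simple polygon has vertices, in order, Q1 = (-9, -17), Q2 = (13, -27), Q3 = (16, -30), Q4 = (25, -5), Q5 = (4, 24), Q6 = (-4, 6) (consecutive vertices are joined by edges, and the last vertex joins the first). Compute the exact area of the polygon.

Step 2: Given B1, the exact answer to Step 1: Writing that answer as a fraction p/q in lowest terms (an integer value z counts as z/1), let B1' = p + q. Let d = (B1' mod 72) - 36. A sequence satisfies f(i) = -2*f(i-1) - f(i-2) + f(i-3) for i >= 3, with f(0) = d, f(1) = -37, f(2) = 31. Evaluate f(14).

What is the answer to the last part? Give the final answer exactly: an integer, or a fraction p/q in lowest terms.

3064

Step 1: cross terms: (-9*-27 - 13*-17)=464, (13*-30 - 16*-27)=42, (16*-5 - 25*-30)=670, (25*24 - 4*-5)=620, (4*6 - -4*24)=120, (-4*-17 - -9*6)=122; twice the area = |2038| = 2038; area = 1019; answer 1019
Step 2: B1 = 1019; threaded value p + q = 1020; d = -24; f(3) = -2*(31) - 1*(-37) + 1*(-24) = -49; iterating: f(3)=-49, f(4)=30, f(5)=20, f(6)=-119, f(7)=248, f(8)=-357, f(9)=347, f(10)=-89, f(11)=-526, f(12)=1488, f(13)=-2539, f(14)=3064; answer 3064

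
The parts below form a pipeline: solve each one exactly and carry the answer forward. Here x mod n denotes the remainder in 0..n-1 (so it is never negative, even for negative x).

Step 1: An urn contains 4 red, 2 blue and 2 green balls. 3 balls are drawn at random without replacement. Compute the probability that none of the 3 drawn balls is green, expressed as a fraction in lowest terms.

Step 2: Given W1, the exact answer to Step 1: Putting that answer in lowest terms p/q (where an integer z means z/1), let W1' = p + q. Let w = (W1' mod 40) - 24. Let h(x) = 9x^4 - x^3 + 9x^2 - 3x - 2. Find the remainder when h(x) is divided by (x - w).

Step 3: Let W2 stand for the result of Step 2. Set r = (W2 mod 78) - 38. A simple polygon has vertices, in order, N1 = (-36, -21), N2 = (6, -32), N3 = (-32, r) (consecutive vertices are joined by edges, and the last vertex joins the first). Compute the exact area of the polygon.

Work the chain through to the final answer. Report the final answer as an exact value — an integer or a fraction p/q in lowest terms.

925

Step 1: total draws C(8,3) = 56; favorable C(6,3) = 20; P = 5/14; answer 5/14
Step 2: W1 = 5/14; threaded value p + q = 19; w = -5; remainder = value at the root: 9*(-5)^4 - 1*(-5)^3 + 9*(-5)^2 - 3*(-5)^1 - 2 = (5625) + (125) + (225) + (15) + (-2) = 5988; answer 5988
Step 3: W2 = 5988; r = 22; cross terms: (-36*-32 - 6*-21)=1278, (6*22 - -32*-32)=-892, (-32*-21 - -36*22)=1464; twice the area = |1850| = 1850; area = 925; answer 925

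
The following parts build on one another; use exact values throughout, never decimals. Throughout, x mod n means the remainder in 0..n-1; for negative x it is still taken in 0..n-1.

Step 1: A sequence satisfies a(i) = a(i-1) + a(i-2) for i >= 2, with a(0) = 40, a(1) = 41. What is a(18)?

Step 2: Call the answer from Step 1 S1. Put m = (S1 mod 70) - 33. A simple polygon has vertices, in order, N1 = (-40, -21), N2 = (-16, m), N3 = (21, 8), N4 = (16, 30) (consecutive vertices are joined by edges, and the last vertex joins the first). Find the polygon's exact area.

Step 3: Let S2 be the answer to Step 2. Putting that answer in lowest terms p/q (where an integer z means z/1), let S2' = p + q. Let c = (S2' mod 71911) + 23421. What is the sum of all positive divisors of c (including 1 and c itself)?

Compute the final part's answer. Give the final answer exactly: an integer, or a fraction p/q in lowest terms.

52200

Step 1: a(2) = 1*(41) + 1*(40) = 81; iterating: a(2)=81, a(3)=122, a(4)=203, a(5)=325, a(6)=528, a(7)=853, a(8)=1381, a(9)=2234, a(10)=3615, a(11)=5849, a(12)=9464, a(13)=15313, a(14)=24777, a(15)=40090, a(16)=64867, a(17)=104957, a(18)=169824; answer 169824
Step 2: S1 = 169824; m = -29; cross terms: (-40*-29 - -16*-21)=824, (-16*8 - 21*-29)=481, (21*30 - 16*8)=502, (16*-21 - -40*30)=864; twice the area = |2671| = 2671; area = 2671/2; answer 2671/2
Step 3: S2 = 2671/2; threaded value p + q = 2673; c = 26094; 26094 = 2 * 3 * 4349; sigma = (1 + 2) * (1 + 3) * (1 + 4349) = 3 * 4 * 4350 = 52200; answer 52200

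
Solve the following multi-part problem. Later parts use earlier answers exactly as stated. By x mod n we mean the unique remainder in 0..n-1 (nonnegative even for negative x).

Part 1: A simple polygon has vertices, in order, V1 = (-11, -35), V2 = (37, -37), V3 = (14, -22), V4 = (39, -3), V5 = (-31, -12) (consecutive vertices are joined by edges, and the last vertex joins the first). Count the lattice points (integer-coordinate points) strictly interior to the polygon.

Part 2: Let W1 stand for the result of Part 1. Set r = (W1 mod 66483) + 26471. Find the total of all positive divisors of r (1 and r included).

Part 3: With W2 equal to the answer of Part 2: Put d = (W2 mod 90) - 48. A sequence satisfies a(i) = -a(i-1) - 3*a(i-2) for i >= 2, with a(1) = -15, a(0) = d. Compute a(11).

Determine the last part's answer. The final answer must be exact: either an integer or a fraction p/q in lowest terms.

-5469

Part 1: cross terms: (-11*-37 - 37*-35)=1702, (37*-22 - 14*-37)=-296, (14*-3 - 39*-22)=816, (39*-12 - -31*-3)=-561, (-31*-35 - -11*-12)=953; twice the area = |2614| = 2614; area = 1307; boundary points = 2 + 1 + 1 + 1 + 1 = 6; strictly interior points = area - boundary/2 + 1 = 1305; answer 1305
Part 2: W1 = 1305; r = 27776; 27776 = 2^7 * 7 * 31; sigma = (1 + 2 + 4 + 8 + 16 + 32 + 64 + 128) * (1 + 7) * (1 + 31) = 255 * 8 * 32 = 65280; answer 65280
Part 3: W2 = 65280; d = -18; a(2) = -1*(-15) - 3*(-18) = 69; iterating: a(2)=69, a(3)=-24, a(4)=-183, a(5)=255, a(6)=294, a(7)=-1059, a(8)=177, a(9)=3000, a(10)=-3531, a(11)=-5469; answer -5469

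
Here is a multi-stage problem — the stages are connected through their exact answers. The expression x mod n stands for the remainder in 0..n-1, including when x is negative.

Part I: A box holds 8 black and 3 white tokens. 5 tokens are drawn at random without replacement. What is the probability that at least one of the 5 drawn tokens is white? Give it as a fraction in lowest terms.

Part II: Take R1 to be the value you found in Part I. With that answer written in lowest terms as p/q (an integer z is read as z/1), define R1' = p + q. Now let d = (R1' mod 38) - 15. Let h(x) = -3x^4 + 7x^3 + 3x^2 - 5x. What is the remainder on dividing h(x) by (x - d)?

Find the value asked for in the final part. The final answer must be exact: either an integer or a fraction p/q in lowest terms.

Part I: total draws C(11,5) = 462; complement C(8,5) = 56; favorable 462 - 56 = 406; P = 29/33; answer 29/33
Part II: R1 = 29/33; threaded value p + q = 62; d = 9; remainder = value at the root: -3*(9)^4 + 7*(9)^3 + 3*(9)^2 - 5*(9)^1 = (-19683) + (5103) + (243) + (-45) = -14382; answer -14382

-14382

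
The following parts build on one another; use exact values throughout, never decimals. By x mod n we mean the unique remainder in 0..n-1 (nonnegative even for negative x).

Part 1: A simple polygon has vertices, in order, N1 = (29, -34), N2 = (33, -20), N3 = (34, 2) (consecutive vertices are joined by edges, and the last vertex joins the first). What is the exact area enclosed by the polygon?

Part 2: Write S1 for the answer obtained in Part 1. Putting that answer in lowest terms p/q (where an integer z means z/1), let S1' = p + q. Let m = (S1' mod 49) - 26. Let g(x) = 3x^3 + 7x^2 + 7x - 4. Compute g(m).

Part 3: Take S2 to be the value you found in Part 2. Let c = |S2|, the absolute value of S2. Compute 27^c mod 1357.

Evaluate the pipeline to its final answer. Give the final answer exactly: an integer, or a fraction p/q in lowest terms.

430

Part 1: cross terms: (29*-20 - 33*-34)=542, (33*2 - 34*-20)=746, (34*-34 - 29*2)=-1214; twice the area = |74| = 74; area = 37; answer 37
Part 2: S1 = 37; threaded value p + q = 38; m = 12; 3*(12)^3 + 7*(12)^2 + 7*(12)^1 - 4 = (5184) + (1008) + (84) + (-4) = 6272; answer 6272
Part 3: S2 = 6272; c = 6272; squarings mod 1357: 27^1=27, 27^2=729, 27^4=854, 27^8=607, 27^16=702, 27^32=213, 27^64=588, 27^128=1066, 27^256=547, 27^512=669, 27^1024=1108, 27^2048=936, 27^4096=831; 27^6272 = 27^128 * 27^2048 * 27^4096 = 430 (mod 1357); answer 430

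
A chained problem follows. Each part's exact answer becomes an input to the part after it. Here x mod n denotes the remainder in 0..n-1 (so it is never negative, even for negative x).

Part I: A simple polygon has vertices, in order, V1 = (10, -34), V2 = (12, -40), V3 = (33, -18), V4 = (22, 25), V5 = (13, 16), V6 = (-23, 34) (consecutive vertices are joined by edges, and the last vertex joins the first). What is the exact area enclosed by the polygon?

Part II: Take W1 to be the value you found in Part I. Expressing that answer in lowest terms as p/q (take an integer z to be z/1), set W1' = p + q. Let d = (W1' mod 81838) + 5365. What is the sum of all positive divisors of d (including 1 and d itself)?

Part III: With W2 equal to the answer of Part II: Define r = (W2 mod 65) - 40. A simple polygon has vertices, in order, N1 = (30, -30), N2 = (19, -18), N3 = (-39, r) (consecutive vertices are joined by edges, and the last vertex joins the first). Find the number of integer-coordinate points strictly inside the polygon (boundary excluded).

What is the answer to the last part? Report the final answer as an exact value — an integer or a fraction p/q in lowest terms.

Part I: cross terms: (10*-40 - 12*-34)=8, (12*-18 - 33*-40)=1104, (33*25 - 22*-18)=1221, (22*16 - 13*25)=27, (13*34 - -23*16)=810, (-23*-34 - 10*34)=442; twice the area = |3612| = 3612; area = 1806; answer 1806
Part II: W1 = 1806; threaded value p + q = 1807; d = 7172; 7172 = 2^2 * 11 * 163; sigma = (1 + 2 + 4) * (1 + 11) * (1 + 163) = 7 * 12 * 164 = 13776; answer 13776
Part III: W2 = 13776; r = 21; cross terms: (30*-18 - 19*-30)=30, (19*21 - -39*-18)=-303, (-39*-30 - 30*21)=540; twice the area = |267| = 267; area = 267/2; boundary points = 1 + 1 + 3 = 5; strictly interior points = area - boundary/2 + 1 = 132; answer 132

132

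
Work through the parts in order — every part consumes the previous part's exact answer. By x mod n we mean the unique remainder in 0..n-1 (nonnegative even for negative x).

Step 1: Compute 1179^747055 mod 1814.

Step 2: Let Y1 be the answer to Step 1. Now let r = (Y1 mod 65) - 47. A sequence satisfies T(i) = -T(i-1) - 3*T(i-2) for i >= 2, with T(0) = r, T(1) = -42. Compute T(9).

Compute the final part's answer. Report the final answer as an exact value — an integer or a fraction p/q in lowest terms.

Step 1: squarings mod 1814: 1179^1=1179, 1179^2=517, 1179^4=631, 1179^8=895, 1179^16=1051, 1179^32=1689, 1179^64=1113, 1179^128=1621, 1179^256=969, 1179^512=1123, 1179^1024=399, 1179^2048=1383, 1179^4096=733, 1179^8192=345, 1179^16384=1115, 1179^32768=635, 1179^65536=517, 1179^131072=631, 1179^262144=895, 1179^524288=1051; 1179^747055 = 1179^1 * 1179^2 * 1179^4 * 1179^8 * 1179^32 * 1179^512 * 1179^1024 * 1179^8192 * 1179^16384 * 1179^65536 * 1179^131072 * 1179^524288 = 561 (mod 1814); answer 561
Step 2: Y1 = 561; r = -6; T(2) = -1*(-42) - 3*(-6) = 60; iterating: T(2)=60, T(3)=66, T(4)=-246, T(5)=48, T(6)=690, T(7)=-834, T(8)=-1236, T(9)=3738; answer 3738

3738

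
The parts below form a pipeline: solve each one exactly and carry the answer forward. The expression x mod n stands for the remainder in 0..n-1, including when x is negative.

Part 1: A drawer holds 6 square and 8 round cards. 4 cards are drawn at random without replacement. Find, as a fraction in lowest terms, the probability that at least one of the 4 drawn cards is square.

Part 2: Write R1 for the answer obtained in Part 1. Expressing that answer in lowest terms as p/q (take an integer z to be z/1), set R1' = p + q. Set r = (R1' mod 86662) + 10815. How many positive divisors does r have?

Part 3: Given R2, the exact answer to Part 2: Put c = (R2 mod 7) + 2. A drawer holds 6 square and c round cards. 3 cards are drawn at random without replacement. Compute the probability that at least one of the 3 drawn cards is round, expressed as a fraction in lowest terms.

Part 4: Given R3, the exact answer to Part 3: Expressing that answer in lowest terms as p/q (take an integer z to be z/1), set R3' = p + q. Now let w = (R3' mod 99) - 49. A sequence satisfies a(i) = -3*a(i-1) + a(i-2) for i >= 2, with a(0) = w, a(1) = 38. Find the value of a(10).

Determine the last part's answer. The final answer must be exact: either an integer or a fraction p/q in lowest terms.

-1990966

Part 1: total draws C(14,4) = 1001; complement C(8,4) = 70; favorable 1001 - 70 = 931; P = 133/143; answer 133/143
Part 2: R1 = 133/143; threaded value p + q = 276; r = 11091; 11091 = 3 * 3697; number of divisors = (1+1) * (1+1) = 4; answer 4
Part 3: R2 = 4; c = 6; total draws C(12,3) = 220; complement C(6,3) = 20; favorable 220 - 20 = 200; P = 10/11; answer 10/11
Part 4: R3 = 10/11; threaded value p + q = 21; w = -28; a(2) = -3*(38) + 1*(-28) = -142; iterating: a(2)=-142, a(3)=464, a(4)=-1534, a(5)=5066, a(6)=-16732, a(7)=55262, a(8)=-182518, a(9)=602816, a(10)=-1990966; answer -1990966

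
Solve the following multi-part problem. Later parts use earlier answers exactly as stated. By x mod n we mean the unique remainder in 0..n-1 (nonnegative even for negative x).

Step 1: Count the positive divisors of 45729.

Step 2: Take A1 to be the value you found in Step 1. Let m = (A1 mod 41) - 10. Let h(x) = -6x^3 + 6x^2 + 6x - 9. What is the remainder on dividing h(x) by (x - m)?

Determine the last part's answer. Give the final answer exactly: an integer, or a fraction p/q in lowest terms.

447

Step 1: 45729 = 3^2 * 5081; number of divisors = (2+1) * (1+1) = 6; answer 6
Step 2: A1 = 6; m = -4; remainder = value at the root: -6*(-4)^3 + 6*(-4)^2 + 6*(-4)^1 - 9 = (384) + (96) + (-24) + (-9) = 447; answer 447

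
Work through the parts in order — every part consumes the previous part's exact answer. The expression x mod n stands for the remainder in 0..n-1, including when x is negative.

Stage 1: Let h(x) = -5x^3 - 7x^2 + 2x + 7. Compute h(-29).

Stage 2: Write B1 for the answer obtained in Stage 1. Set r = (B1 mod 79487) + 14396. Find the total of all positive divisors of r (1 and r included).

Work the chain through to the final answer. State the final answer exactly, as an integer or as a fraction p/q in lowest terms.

118832

Stage 1: -5*(-29)^3 - 7*(-29)^2 + 2*(-29)^1 + 7 = (121945) + (-5887) + (-58) + (7) = 116007; answer 116007
Stage 2: B1 = 116007; r = 50916; 50916 = 2^2 * 3 * 4243; sigma = (1 + 2 + 4) * (1 + 3) * (1 + 4243) = 7 * 4 * 4244 = 118832; answer 118832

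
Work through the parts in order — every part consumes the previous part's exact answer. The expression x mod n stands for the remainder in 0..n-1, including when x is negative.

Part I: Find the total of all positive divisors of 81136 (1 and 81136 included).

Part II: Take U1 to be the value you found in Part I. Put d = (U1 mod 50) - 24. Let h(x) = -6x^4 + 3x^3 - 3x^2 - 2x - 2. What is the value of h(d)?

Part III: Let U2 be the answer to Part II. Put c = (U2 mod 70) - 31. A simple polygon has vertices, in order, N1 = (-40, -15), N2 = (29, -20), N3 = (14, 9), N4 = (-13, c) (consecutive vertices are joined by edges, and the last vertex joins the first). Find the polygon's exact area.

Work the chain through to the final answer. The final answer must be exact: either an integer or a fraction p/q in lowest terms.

2043

Part I: 81136 = 2^4 * 11 * 461; sigma = (1 + 2 + 4 + 8 + 16) * (1 + 11) * (1 + 461) = 31 * 12 * 462 = 171864; answer 171864
Part II: U1 = 171864; d = -10; -6*(-10)^4 + 3*(-10)^3 - 3*(-10)^2 - 2*(-10)^1 - 2 = (-60000) + (-3000) + (-300) + (20) + (-2) = -63282; answer -63282
Part III: U2 = -63282; c = 37; cross terms: (-40*-20 - 29*-15)=1235, (29*9 - 14*-20)=541, (14*37 - -13*9)=635, (-13*-15 - -40*37)=1675; twice the area = |4086| = 4086; area = 2043; answer 2043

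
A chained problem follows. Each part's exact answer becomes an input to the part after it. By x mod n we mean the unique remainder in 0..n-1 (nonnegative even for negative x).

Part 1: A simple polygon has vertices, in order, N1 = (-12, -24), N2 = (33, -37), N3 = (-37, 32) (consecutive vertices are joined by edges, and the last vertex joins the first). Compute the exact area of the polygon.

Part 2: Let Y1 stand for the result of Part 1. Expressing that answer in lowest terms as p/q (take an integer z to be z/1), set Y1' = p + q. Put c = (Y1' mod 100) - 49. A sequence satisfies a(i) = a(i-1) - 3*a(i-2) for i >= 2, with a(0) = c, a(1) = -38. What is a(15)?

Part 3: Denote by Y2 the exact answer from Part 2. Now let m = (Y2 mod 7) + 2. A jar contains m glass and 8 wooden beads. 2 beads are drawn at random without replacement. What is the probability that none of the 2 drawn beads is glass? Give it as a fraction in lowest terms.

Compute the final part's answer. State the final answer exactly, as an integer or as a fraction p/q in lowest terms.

7/30

Part 1: cross terms: (-12*-37 - 33*-24)=1236, (33*32 - -37*-37)=-313, (-37*-24 - -12*32)=1272; twice the area = |2195| = 2195; area = 2195/2; answer 2195/2
Part 2: Y1 = 2195/2; threaded value p + q = 2197; c = 48; a(2) = 1*(-38) - 3*(48) = -182; iterating: a(2)=-182, a(3)=-68, a(4)=478, a(5)=682, a(6)=-752, a(7)=-2798, a(8)=-542, a(9)=7852, a(10)=9478, a(11)=-14078, a(12)=-42512, a(13)=-278, a(14)=127258, a(15)=128092; answer 128092
Part 3: Y2 = 128092; m = 8; total draws C(16,2) = 120; favorable C(8,2) = 28; P = 7/30; answer 7/30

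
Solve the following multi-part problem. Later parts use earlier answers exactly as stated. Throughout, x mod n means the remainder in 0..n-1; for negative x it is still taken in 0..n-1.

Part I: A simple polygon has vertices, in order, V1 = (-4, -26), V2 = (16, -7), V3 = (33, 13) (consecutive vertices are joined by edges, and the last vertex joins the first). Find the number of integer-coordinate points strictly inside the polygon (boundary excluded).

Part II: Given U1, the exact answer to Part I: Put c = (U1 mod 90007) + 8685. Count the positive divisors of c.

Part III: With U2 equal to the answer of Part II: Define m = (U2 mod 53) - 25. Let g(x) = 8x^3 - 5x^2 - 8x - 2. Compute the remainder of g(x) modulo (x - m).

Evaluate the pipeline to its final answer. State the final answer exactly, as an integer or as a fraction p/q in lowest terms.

Part I: cross terms: (-4*-7 - 16*-26)=444, (16*13 - 33*-7)=439, (33*-26 - -4*13)=-806; twice the area = |77| = 77; area = 77/2; boundary points = 1 + 1 + 1 = 3; strictly interior points = area - boundary/2 + 1 = 38; answer 38
Part II: U1 = 38; c = 8723; 8723 = 11 * 13 * 61; number of divisors = (1+1) * (1+1) * (1+1) = 8; answer 8
Part III: U2 = 8; m = -17; remainder = value at the root: 8*(-17)^3 - 5*(-17)^2 - 8*(-17)^1 - 2 = (-39304) + (-1445) + (136) + (-2) = -40615; answer -40615

-40615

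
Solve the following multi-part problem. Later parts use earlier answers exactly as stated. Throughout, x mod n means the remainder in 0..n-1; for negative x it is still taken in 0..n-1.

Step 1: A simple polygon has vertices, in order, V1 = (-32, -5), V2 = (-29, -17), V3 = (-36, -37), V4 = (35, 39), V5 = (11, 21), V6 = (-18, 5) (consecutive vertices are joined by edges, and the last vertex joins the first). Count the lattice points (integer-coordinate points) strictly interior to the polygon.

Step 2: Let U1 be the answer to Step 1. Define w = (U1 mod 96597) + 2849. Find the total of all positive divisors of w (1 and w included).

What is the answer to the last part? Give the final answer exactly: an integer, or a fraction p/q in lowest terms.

3840

Step 1: cross terms: (-32*-17 - -29*-5)=399, (-29*-37 - -36*-17)=461, (-36*39 - 35*-37)=-109, (35*21 - 11*39)=306, (11*5 - -18*21)=433, (-18*-5 - -32*5)=250; twice the area = |1740| = 1740; area = 870; boundary points = 3 + 1 + 1 + 6 + 1 + 2 = 14; strictly interior points = area - boundary/2 + 1 = 864; answer 864
Step 2: U1 = 864; w = 3713; 3713 = 47 * 79; sigma = (1 + 47) * (1 + 79) = 48 * 80 = 3840; answer 3840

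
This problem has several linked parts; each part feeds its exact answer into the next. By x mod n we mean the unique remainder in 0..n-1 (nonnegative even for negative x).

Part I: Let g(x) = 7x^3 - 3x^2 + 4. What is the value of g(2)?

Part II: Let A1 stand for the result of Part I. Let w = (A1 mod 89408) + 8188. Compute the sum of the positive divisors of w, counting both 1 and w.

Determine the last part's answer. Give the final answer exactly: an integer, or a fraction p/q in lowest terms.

15120

Part I: 7*(2)^3 - 3*(2)^2 + 4 = (56) + (-12) + (4) = 48; answer 48
Part II: A1 = 48; w = 8236; 8236 = 2^2 * 29 * 71; sigma = (1 + 2 + 4) * (1 + 29) * (1 + 71) = 7 * 30 * 72 = 15120; answer 15120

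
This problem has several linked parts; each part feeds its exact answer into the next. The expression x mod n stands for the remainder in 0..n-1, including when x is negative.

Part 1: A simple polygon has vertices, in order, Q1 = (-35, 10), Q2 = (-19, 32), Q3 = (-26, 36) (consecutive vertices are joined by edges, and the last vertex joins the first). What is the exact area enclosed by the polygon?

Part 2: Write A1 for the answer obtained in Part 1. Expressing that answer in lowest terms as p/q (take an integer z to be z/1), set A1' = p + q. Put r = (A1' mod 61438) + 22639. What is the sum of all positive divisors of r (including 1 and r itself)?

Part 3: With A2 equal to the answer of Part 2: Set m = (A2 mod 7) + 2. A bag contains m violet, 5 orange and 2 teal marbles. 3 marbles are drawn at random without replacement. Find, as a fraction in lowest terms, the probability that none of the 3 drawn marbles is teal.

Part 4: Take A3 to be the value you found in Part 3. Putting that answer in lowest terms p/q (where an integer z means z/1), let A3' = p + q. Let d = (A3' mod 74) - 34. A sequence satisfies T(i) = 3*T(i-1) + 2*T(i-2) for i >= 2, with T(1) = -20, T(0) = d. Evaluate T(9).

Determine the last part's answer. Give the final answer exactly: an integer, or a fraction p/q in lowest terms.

29944

Part 1: cross terms: (-35*32 - -19*10)=-930, (-19*36 - -26*32)=148, (-26*10 - -35*36)=1000; twice the area = |218| = 218; area = 109; answer 109
Part 2: A1 = 109; threaded value p + q = 110; r = 22749; 22749 = 3 * 7583; sigma = (1 + 3) * (1 + 7583) = 4 * 7584 = 30336; answer 30336
Part 3: A2 = 30336; m = 7; total draws C(14,3) = 364; favorable C(12,3) = 220; P = 55/91; answer 55/91
Part 4: A3 = 55/91; threaded value p + q = 146; d = 38; T(2) = 3*(-20) + 2*(38) = 16; iterating: T(2)=16, T(3)=8, T(4)=56, T(5)=184, T(6)=664, T(7)=2360, T(8)=8408, T(9)=29944; answer 29944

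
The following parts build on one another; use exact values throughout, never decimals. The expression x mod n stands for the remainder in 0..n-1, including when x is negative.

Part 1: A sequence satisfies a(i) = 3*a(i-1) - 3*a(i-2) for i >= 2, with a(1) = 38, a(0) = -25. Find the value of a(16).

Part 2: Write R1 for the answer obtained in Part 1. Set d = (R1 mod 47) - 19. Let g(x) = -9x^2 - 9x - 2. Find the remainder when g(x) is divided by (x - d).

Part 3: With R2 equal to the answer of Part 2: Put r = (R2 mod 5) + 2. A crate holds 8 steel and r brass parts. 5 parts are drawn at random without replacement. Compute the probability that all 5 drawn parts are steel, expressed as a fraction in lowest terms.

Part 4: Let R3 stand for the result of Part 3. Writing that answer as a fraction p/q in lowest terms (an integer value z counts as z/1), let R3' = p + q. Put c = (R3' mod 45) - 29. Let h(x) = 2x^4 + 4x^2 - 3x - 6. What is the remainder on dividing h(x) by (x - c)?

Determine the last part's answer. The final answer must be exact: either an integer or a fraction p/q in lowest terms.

211296

Part 1: a(2) = 3*(38) - 3*(-25) = 189; iterating: a(2)=189, a(3)=453, a(4)=792, a(5)=1017, a(6)=675, a(7)=-1026, a(8)=-5103, a(9)=-12231, a(10)=-21384, a(11)=-27459, a(12)=-18225, a(13)=27702, a(14)=137781, a(15)=330237, a(16)=577368; answer 577368
Part 2: R1 = 577368; d = 1; remainder = value at the root: -9*(1)^2 - 9*(1)^1 - 2 = (-9) + (-9) + (-2) = -20; answer -20
Part 3: R2 = -20; r = 2; total draws C(10,5) = 252; favorable C(8,5) = 56; P = 2/9; answer 2/9
Part 4: R3 = 2/9; threaded value p + q = 11; c = -18; remainder = value at the root: 2*(-18)^4 + 4*(-18)^2 - 3*(-18)^1 - 6 = (209952) + (1296) + (54) + (-6) = 211296; answer 211296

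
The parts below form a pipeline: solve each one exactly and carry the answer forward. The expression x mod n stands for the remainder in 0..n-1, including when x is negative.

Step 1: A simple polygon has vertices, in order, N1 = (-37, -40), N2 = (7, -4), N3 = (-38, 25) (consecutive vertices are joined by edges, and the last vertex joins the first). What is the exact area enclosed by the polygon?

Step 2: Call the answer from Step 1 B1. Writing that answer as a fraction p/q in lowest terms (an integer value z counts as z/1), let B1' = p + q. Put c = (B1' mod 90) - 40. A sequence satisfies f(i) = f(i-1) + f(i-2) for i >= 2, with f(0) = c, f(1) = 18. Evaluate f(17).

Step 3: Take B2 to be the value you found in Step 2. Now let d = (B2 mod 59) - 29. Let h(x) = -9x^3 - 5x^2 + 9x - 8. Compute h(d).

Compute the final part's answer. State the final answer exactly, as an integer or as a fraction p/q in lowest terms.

-4864

Step 1: cross terms: (-37*-4 - 7*-40)=428, (7*25 - -38*-4)=23, (-38*-40 - -37*25)=2445; twice the area = |2896| = 2896; area = 1448; answer 1448
Step 2: B1 = 1448; threaded value p + q = 1449; c = -31; f(2) = 1*(18) + 1*(-31) = -13; iterating: f(2)=-13, f(3)=5, f(4)=-8, f(5)=-3, f(6)=-11, f(7)=-14, f(8)=-25, f(9)=-39, f(10)=-64, f(11)=-103, f(12)=-167, f(13)=-270, f(14)=-437, f(15)=-707, f(16)=-1144, f(17)=-1851; answer -1851
Step 3: B2 = -1851; d = 8; -9*(8)^3 - 5*(8)^2 + 9*(8)^1 - 8 = (-4608) + (-320) + (72) + (-8) = -4864; answer -4864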